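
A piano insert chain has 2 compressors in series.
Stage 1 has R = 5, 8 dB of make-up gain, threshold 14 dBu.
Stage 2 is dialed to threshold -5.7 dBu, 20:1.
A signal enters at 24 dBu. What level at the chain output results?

-4.215 dBu

Stage 1: 24 dBu is 10 dB over 14 dBu; at 5:1 that becomes 2 dB over, giving 16 dBu; +8 dB make-up → 24 dBu.
Stage 2: 24 dBu is 29.7 dB over -5.7 dBu; at 20:1 that becomes 1.485 dB over, giving -4.215 dBu.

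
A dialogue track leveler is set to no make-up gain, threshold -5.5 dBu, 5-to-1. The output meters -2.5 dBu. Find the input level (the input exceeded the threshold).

That's 3 dB above the -5.5 dBu threshold.
Undo the ratio: input overshoot = 3 × 5 = 15 dB, giving input = 9.5 dBu.

9.5 dBu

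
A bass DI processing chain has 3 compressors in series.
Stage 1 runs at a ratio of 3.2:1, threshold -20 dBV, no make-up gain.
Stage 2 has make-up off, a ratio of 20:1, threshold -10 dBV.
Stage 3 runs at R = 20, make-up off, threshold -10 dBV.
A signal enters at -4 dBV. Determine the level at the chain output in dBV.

-15 dBV

Stage 1: 16 dB above -20 dBV, reduced 3.2:1 to 5 dB above → -15 dBV.
Stage 2: -15 dBV is at or below the -10 dBV threshold — no compression; output -15 dBV.
Stage 3: -15 dBV ≤ -10 dBV, so stage 3 doesn't engage; output -15 dBV.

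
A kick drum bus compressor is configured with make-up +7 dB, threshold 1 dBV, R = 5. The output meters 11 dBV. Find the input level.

Remove make-up: 11 − 7 = 4 dBV.
The compressed level sits 4 − 1 = 3 dB over threshold.
Undo the ratio: input overshoot = 3 × 5 = 15 dB, giving input = 16 dBV.

16 dBV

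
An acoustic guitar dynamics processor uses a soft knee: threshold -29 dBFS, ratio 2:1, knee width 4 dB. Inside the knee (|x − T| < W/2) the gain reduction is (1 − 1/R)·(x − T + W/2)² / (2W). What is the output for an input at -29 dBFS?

-29.25 dBFS

x − T + W/2 = -29 − (-29) + 2 = 2.
GR = (1 − 1/2) × 2² / 8 = 0.5 × 4 / 8 = 0.25 dB.
Output = -29 − 0.25 = -29.25 dBFS.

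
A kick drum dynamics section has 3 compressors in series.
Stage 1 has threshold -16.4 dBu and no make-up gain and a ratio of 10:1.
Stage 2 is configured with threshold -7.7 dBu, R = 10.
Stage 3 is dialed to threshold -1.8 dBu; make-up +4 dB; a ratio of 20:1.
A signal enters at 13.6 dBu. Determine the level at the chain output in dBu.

-9.4 dBu

Stage 1: overshoot 30 dB → 30/10 = 3 dB → -13.4 dBu.
Stage 2: -13.4 dBu ≤ -7.7 dBu, so stage 2 doesn't engage; output -13.4 dBu.
Stage 3: below threshold (-13.4 ≤ -1.8); passes unchanged; make-up brings it to -9.4 dBu.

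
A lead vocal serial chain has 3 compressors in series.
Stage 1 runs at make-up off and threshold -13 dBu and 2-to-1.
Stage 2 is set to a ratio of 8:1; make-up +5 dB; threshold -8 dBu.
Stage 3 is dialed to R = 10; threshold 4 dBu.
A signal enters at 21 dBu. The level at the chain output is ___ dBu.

-1.5 dBu

Stage 1: 34 dB above -13 dBu, reduced 2:1 to 17 dB above → 4 dBu.
Stage 2: overshoot 12 dB → 12/8 = 1.5 dB → -6.5 dBu; +5 dB make-up → -1.5 dBu.
Stage 3: -1.5 dBu is at or below the 4 dBu threshold — no compression; output -1.5 dBu.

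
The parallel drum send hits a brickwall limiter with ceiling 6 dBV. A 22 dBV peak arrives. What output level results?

6 dBV

The limiter clamps the peak to its 6 dBV ceiling.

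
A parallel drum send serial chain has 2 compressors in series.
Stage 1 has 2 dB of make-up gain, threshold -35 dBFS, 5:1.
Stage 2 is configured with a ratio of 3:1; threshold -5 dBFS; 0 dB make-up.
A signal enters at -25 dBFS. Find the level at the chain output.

-31 dBFS

Stage 1: 10 dB above -35 dBFS, reduced 5:1 to 2 dB above → -33 dBFS; +2 dB make-up → -31 dBFS.
Stage 2: below threshold (-31 ≤ -5); passes unchanged; output -31 dBFS.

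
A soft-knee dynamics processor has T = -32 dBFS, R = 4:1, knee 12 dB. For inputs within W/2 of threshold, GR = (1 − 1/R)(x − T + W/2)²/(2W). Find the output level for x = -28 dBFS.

x − T + W/2 = -28 − (-32) + 6 = 10.
GR = (1 − 1/4) × 10² / 24 = 0.75 × 100 / 24 = 3.125 dB.
Output = -28 − 3.125 = -31.125 dBFS.

-31.125 dBFS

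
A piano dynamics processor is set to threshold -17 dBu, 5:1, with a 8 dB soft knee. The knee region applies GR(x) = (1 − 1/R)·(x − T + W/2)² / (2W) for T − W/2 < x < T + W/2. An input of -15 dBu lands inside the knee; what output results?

x − T + W/2 = -15 − (-17) + 4 = 6.
GR = (1 − 1/5) × 6² / 16 = 0.8 × 36 / 16 = 1.8 dB.
Output = -15 − 1.8 = -16.8 dBu.

-16.8 dBu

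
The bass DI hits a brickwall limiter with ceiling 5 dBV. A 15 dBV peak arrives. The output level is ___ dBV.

5 dBV

The limiter clamps the peak to its 5 dBV ceiling.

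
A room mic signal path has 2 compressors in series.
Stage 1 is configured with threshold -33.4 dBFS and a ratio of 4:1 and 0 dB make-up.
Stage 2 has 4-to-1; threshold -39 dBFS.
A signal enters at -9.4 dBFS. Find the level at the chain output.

-36.1 dBFS

Stage 1: 24 dB above -33.4 dBFS, reduced 4:1 to 6 dB above → -27.4 dBFS.
Stage 2: overshoot 11.6 dB → 11.6/4 = 2.9 dB → -36.1 dBFS.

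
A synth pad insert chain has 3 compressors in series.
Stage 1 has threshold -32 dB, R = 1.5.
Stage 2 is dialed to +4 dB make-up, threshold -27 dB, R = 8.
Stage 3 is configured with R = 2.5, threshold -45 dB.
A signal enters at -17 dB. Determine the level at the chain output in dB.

-35.95 dB

Stage 1: 15 dB above -32 dB, reduced 1.5:1 to 10 dB above → -22 dB.
Stage 2: 5 dB above -27 dB, reduced 8:1 to 0.625 dB above → -26.375 dB; +4 dB make-up → -22.375 dB.
Stage 3: -22.375 dB is 22.625 dB over -45 dB; at 2.5:1 that becomes 9.05 dB over, giving -35.95 dB.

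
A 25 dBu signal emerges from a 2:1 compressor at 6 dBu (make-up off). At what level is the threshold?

Let T be the threshold. Output overshoot = (input overshoot)/R, so 6 − T = (25 − T)/2.
2·(6 − T) = 25 − T → 1·T = 12 − 25 = -13.
T = -13/1 = -13 dBu.

-13 dBu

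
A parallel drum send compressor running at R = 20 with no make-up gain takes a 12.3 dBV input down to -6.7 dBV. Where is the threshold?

-7.7 dBV

Gain reduction = 12.3 − (-6.7) = 19 dB; output overshoot = GR / (R − 1) = 19 / 19 = 1 dB.
Threshold = output − output overshoot = -6.7 − 1 = -7.7 dBV.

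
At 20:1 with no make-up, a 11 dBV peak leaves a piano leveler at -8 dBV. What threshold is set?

-9 dBV

Let T be the threshold. Output overshoot = (input overshoot)/R, so -8 − T = (11 − T)/20.
20·(-8 − T) = 11 − T → 19·T = -160 − 11 = -171.
T = -171/19 = -9 dBV.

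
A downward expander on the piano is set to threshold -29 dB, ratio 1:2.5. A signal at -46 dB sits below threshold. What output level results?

The input is 17 dB below the -29 dB threshold.
A 1:2.5 expander multiplies undershoot by 2.5: 17 × 2.5 = 42.5 dB below threshold.
Output = -29 − 42.5 = -71.5 dB.

-71.5 dB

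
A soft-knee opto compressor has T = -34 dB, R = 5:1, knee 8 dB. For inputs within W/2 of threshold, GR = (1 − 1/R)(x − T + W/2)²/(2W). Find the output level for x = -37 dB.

-37.05 dB

x − T + W/2 = -37 − (-34) + 4 = 1.
GR = (1 − 1/5) × 1² / 16 = 0.8 × 1 / 16 = 0.05 dB.
Output = -37 − 0.05 = -37.05 dB.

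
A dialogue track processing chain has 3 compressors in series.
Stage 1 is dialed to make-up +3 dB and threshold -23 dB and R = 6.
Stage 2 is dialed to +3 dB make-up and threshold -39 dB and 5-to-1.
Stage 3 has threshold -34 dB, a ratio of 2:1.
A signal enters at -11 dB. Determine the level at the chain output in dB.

-32.9 dB

Stage 1: overshoot 12 dB → 12/6 = 2 dB → -21 dB; +3 dB make-up → -18 dB.
Stage 2: 21 dB above -39 dB, reduced 5:1 to 4.2 dB above → -34.8 dB; +3 dB make-up → -31.8 dB.
Stage 3: overshoot 2.2 dB → 2.2/2 = 1.1 dB → -32.9 dB.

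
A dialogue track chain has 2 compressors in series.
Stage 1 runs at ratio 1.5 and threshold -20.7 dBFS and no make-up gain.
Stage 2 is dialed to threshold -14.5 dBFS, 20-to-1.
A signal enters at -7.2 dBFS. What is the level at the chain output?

-14.36 dBFS

Stage 1: overshoot 13.5 dB → 13.5/1.5 = 9 dB → -11.7 dBFS.
Stage 2: -11.7 dBFS is 2.8 dB over -14.5 dBFS; at 20:1 that becomes 0.14 dB over, giving -14.36 dBFS.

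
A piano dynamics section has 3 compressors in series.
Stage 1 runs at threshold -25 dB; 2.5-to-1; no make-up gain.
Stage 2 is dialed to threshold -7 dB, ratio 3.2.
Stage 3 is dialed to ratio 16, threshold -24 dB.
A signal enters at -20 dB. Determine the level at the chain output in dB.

Stage 1: overshoot 5 dB → 5/2.5 = 2 dB → -23 dB.
Stage 2: below threshold (-23 ≤ -7); passes unchanged; output -23 dB.
Stage 3: 1 dB above -24 dB, reduced 16:1 to 0.0625 dB above → -23.9375 dB.

-23.9375 dB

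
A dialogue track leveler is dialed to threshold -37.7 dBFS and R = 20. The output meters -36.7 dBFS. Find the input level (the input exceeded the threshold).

-17.7 dBFS

The compressed level sits -36.7 − (-37.7) = 1 dB over threshold.
Input overshoot = R × output overshoot = 20 dB → input = -37.7 + 20 = -17.7 dBFS.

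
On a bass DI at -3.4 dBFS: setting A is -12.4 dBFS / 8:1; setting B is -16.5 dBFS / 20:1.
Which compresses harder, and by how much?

A: overshoot 9 dB → output overshoot 1.125 dB → GR 7.875 dB.
B: overshoot 13.1 dB → output overshoot 0.655 dB → GR 12.445 dB.
B reduces 4.57 dB more.

B, by 4.57 dB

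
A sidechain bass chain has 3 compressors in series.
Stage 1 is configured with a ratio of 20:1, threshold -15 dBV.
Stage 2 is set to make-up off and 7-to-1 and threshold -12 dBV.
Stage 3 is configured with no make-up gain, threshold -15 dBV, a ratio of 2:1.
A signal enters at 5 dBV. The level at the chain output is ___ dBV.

-14.5 dBV

Stage 1: 20 dB above -15 dBV, reduced 20:1 to 1 dB above → -14 dBV.
Stage 2: -14 dBV is at or below the -12 dBV threshold — no compression; output -14 dBV.
Stage 3: -14 dBV is 1 dB over -15 dBV; at 2:1 that becomes 0.5 dB over, giving -14.5 dBV.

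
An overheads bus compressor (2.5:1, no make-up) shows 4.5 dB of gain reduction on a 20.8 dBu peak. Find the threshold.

13.3 dBu

Input is 7.5 dB above T (since output overshoot × R = input overshoot: (16.3 − T)·2.5 = 20.8 − T gives T = 13.3 dBu).
Check: 13.3 + (20.8 − 13.3)/2.5 = 13.3 + 3 = 16.3 dBu. ✓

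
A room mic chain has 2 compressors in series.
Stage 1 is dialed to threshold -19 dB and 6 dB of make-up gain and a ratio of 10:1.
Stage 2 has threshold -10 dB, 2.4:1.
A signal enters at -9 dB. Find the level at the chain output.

-12 dB

Stage 1: -9 dB is 10 dB over -19 dB; at 10:1 that becomes 1 dB over, giving -18 dB; +6 dB make-up → -12 dB.
Stage 2: -12 dB ≤ -10 dB, so stage 2 doesn't engage; output -12 dB.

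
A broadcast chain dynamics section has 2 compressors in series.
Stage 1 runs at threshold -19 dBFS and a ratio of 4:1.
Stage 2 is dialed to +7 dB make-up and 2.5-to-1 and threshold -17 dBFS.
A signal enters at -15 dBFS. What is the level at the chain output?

-11 dBFS

Stage 1: -15 dBFS is 4 dB over -19 dBFS; at 4:1 that becomes 1 dB over, giving -18 dBFS.
Stage 2: -18 dBFS ≤ -17 dBFS, so stage 2 doesn't engage; make-up brings it to -11 dBFS.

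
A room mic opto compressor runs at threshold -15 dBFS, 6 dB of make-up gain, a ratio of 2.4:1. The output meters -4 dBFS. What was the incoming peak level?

-3 dBFS

Before make-up, the level was -4 − 6 = -10 dBFS.
That's 5 dB above the -15 dBFS threshold.
Input overshoot = R × output overshoot = 12 dB → input = -15 + 12 = -3 dBFS.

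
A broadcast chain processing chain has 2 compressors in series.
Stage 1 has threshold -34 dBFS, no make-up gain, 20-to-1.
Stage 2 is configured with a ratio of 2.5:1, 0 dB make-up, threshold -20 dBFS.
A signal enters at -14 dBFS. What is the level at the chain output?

-33 dBFS

Stage 1: 20 dB above -34 dBFS, reduced 20:1 to 1 dB above → -33 dBFS.
Stage 2: -33 dBFS is at or below the -20 dBFS threshold — no compression; output -33 dBFS.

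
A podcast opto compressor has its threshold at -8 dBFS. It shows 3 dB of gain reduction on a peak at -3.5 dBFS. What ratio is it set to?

3:1

Input overshoot = -3.5 − (-8) = 4.5 dB.
Output overshoot = 4.5 − 3 = 1.5 dB.
Ratio = input overshoot / output overshoot = 4.5 / 1.5 = 3.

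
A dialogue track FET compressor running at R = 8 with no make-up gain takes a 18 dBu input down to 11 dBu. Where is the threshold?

Let T be the threshold. Output overshoot = (input overshoot)/R, so 11 − T = (18 − T)/8.
8·(11 − T) = 18 − T → 7·T = 88 − 18 = 70.
T = 70/7 = 10 dBu.

10 dBu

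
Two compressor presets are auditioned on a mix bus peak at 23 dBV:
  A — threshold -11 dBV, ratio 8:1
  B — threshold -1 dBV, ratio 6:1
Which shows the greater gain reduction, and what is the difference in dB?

A: overshoot 34 dB → output overshoot 4.25 dB → GR 29.75 dB.
B: overshoot 24 dB → output overshoot 4 dB → GR 20 dB.
A reduces 9.75 dB more.

A, by 9.75 dB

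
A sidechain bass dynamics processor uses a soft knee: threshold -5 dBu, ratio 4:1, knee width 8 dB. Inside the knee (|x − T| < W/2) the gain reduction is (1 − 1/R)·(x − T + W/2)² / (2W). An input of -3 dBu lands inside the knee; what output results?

x − T + W/2 = -3 − (-5) + 4 = 6.
GR = (1 − 1/4) × 6² / 16 = 0.75 × 36 / 16 = 1.6875 dB.
Output = -3 − 1.6875 = -4.6875 dBu.

-4.6875 dBu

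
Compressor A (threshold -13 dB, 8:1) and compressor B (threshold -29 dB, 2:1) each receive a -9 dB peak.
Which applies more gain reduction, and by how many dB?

B, by 6.5 dB

A: GR = 4 − 4/8 = 3.5 dB.
B: GR = 20 − 20/2 = 10 dB.
B reduces 6.5 dB more.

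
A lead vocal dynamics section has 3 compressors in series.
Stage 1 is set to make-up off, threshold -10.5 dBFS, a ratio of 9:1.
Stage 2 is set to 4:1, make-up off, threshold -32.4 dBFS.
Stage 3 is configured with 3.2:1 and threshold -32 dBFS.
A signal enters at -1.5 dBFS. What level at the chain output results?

-30.335938 dBFS

Stage 1: -1.5 dBFS is 9 dB over -10.5 dBFS; at 9:1 that becomes 1 dB over, giving -9.5 dBFS.
Stage 2: 22.9 dB above -32.4 dBFS, reduced 4:1 to 5.725 dB above → -26.675 dBFS.
Stage 3: -26.675 dBFS is 5.325 dB over -32 dBFS; at 3.2:1 that becomes 1.664062 dB over, giving -30.335938 dBFS.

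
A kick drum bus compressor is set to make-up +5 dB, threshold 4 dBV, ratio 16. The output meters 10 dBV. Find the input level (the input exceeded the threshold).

Remove make-up: 10 − 5 = 5 dBV.
Post-compression overshoot = 5 − 4 = 1 dB.
Undo the ratio: input overshoot = 1 × 16 = 16 dB, giving input = 20 dBV.

20 dBV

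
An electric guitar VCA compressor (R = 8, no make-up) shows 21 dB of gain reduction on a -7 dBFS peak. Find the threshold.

-31 dBFS

Gain reduction = -7 − (-28) = 21 dB; output overshoot = GR / (R − 1) = 21 / 7 = 3 dB.
Threshold = output − output overshoot = -28 − 3 = -31 dBFS.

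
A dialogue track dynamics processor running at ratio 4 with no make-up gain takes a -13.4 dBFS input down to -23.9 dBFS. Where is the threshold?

-27.4 dBFS

Gain reduction = -13.4 − (-23.9) = 10.5 dB; output overshoot = GR / (R − 1) = 10.5 / 3 = 3.5 dB.
Threshold = output − output overshoot = -23.9 − 3.5 = -27.4 dBFS.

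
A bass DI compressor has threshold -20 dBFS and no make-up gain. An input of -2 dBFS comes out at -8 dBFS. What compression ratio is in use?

1.5:1

Input overshoot = -2 − (-20) = 18 dB; output overshoot = -8 − (-20) = 12 dB.
Ratio = 18 / 12 = 1.5.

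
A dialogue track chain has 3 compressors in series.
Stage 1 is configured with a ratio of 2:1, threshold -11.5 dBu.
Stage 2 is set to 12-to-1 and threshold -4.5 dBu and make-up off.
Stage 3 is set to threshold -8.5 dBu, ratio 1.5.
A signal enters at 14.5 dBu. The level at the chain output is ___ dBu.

-5.5 dBu

Stage 1: 14.5 dBu is 26 dB over -11.5 dBu; at 2:1 that becomes 13 dB over, giving 1.5 dBu.
Stage 2: 6 dB above -4.5 dBu, reduced 12:1 to 0.5 dB above → -4 dBu.
Stage 3: overshoot 4.5 dB → 4.5/1.5 = 3 dB → -5.5 dBu.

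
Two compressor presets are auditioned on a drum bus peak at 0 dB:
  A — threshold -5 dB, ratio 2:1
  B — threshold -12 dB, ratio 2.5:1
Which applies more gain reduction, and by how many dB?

A: 5 dB over, compressed to 2.5 dB over, so 2.5 dB of GR.
B: 12 dB over, compressed to 4.8 dB over, so 7.2 dB of GR.
Difference: 4.7 dB in favour of B.

B, by 4.7 dB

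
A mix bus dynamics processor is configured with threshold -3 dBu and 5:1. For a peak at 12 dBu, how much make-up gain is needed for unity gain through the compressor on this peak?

Without make-up, output = threshold + overshoot/5 = -3 + 3 = 0 dBu.
Gap to target: 12 dB.

12 dB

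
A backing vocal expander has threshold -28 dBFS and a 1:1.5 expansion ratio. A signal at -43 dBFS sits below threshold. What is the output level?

-50.5 dBFS

Undershoot = (-28) − (-43) = 15 dB.
At 1:1.5, that expands to 22.5 dB under threshold.
Output = -28 − 22.5 = -50.5 dBFS.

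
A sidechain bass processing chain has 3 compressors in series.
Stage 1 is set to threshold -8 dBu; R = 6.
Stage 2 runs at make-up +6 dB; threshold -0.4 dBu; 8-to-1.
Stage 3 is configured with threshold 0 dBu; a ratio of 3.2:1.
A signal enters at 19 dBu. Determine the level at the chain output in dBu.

0.78125 dBu

Stage 1: 27 dB above -8 dBu, reduced 6:1 to 4.5 dB above → -3.5 dBu.
Stage 2: below threshold (-3.5 ≤ -0.4); passes unchanged; make-up brings it to 2.5 dBu.
Stage 3: 2.5 dBu is 2.5 dB over 0 dBu; at 3.2:1 that becomes 0.78125 dB over, giving 0.78125 dBu.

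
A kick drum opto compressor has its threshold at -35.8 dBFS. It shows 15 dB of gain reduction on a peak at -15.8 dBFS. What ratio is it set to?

4:1

Input overshoot = -15.8 − (-35.8) = 20 dB.
Output overshoot = 20 − 15 = 5 dB.
Ratio = input overshoot / output overshoot = 20 / 5 = 4.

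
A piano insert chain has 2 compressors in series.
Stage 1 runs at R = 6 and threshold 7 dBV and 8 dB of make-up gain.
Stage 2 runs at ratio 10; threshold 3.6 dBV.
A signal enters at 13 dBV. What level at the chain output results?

Stage 1: overshoot 6 dB → 6/6 = 1 dB → 8 dBV; +8 dB make-up → 16 dBV.
Stage 2: overshoot 12.4 dB → 12.4/10 = 1.24 dB → 4.84 dBV.

4.84 dBV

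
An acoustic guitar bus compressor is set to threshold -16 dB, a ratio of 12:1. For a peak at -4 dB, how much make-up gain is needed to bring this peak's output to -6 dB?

9 dB

The peak compresses to -16 + 12/12 = -15 dB.
To reach -6 dB requires -6 − (-15) = 9 dB of make-up.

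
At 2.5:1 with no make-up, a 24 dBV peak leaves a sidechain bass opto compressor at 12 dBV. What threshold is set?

4 dBV

Input is 20 dB above T (since output overshoot × R = input overshoot: (12 − T)·2.5 = 24 − T gives T = 4 dBV).
Check: 4 + (24 − 4)/2.5 = 4 + 8 = 12 dBV. ✓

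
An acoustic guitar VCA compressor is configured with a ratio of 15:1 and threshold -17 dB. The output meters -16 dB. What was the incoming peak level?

-2 dB

Post-compression overshoot = -16 − (-17) = 1 dB.
Undo the ratio: input overshoot = 1 × 15 = 15 dB, giving input = -2 dB.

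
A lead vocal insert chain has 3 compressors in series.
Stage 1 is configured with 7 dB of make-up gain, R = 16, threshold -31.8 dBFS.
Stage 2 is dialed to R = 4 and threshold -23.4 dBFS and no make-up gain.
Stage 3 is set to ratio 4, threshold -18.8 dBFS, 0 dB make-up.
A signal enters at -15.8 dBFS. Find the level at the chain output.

Stage 1: -15.8 dBFS is 16 dB over -31.8 dBFS; at 16:1 that becomes 1 dB over, giving -30.8 dBFS; +7 dB make-up → -23.8 dBFS.
Stage 2: below threshold (-23.8 ≤ -23.4); passes unchanged; output -23.8 dBFS.
Stage 3: below threshold (-23.8 ≤ -18.8); passes unchanged; output -23.8 dBFS.

-23.8 dBFS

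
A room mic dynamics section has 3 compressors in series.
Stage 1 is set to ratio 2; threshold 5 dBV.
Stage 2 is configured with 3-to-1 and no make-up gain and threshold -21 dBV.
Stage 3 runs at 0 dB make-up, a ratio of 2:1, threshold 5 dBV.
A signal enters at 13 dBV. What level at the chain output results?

Stage 1: overshoot 8 dB → 8/2 = 4 dB → 9 dBV.
Stage 2: 9 dBV is 30 dB over -21 dBV; at 3:1 that becomes 10 dB over, giving -11 dBV.
Stage 3: -11 dBV ≤ 5 dBV, so stage 3 doesn't engage; output -11 dBV.

-11 dBV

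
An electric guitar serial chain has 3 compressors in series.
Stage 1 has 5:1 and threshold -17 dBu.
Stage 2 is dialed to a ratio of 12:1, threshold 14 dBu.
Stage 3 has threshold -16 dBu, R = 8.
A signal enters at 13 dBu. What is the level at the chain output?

-15.375 dBu

Stage 1: overshoot 30 dB → 30/5 = 6 dB → -11 dBu.
Stage 2: -11 dBu ≤ 14 dBu, so stage 2 doesn't engage; output -11 dBu.
Stage 3: 5 dB above -16 dBu, reduced 8:1 to 0.625 dB above → -15.375 dBu.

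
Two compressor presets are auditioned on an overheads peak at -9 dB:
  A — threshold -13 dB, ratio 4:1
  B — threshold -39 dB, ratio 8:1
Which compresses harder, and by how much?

B, by 23.25 dB

A: 4 dB over, compressed to 1 dB over, so 3 dB of GR.
B: 30 dB over, compressed to 3.75 dB over, so 26.25 dB of GR.
Difference: 23.25 dB in favour of B.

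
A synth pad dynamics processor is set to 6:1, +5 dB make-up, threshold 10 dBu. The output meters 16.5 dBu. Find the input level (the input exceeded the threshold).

19 dBu

Remove make-up: 16.5 − 5 = 11.5 dBu.
Post-compression overshoot = 11.5 − 10 = 1.5 dB.
Input overshoot = R × output overshoot = 9 dB → input = 10 + 9 = 19 dBu.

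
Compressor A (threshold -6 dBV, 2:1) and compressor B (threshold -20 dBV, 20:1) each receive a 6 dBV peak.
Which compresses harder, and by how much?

B, by 18.7 dB

A: overshoot 12 dB → output overshoot 6 dB → GR 6 dB.
B: overshoot 26 dB → output overshoot 1.3 dB → GR 24.7 dB.
Difference: 18.7 dB in favour of B.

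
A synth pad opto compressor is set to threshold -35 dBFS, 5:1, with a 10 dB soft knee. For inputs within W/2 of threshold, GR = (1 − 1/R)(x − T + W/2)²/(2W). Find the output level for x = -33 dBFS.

-34.96 dBFS

x − T + W/2 = -33 − (-35) + 5 = 7.
GR = (1 − 1/5) × 7² / 20 = 0.8 × 49 / 20 = 1.96 dB.
Output = -33 − 1.96 = -34.96 dBFS.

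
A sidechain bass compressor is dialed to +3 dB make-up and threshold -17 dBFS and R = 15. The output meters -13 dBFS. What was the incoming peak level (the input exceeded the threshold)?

Before make-up, the level was -13 − 3 = -16 dBFS.
The compressed level sits -16 − (-17) = 1 dB over threshold.
Undo the ratio: input overshoot = 1 × 15 = 15 dB, giving input = -2 dBFS.

-2 dBFS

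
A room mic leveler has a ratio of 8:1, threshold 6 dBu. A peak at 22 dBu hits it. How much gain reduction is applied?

14 dB

Overshoot = 22 − 6 = 16 dB.
After 8:1 compression the overshoot becomes 16/8 = 2 dB.
Gain reduction = 16 − 2 = 14 dB.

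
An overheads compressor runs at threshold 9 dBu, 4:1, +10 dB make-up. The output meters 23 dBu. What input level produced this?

25 dBu

Stripping the +10 dB make-up gives 13 dBu at the gain stage.
The compressed level sits 13 − 9 = 4 dB over threshold.
Before 4:1 compression the overshoot was 4 × 4 = 16 dB, so input = 9 + 16 = 25 dBu.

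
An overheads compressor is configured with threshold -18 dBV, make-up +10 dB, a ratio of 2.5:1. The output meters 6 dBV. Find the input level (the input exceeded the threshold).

Remove make-up: 6 − 10 = -4 dBV.
Post-compression overshoot = -4 − (-18) = 14 dB.
Before 2.5:1 compression the overshoot was 14 × 2.5 = 35 dB, so input = -18 + 35 = 17 dBV.

17 dBV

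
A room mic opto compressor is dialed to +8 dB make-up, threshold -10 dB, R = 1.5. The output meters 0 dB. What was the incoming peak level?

Before make-up, the level was 0 − 8 = -8 dB.
The compressed level sits -8 − (-10) = 2 dB over threshold.
Undo the ratio: input overshoot = 2 × 1.5 = 3 dB, giving input = -7 dB.

-7 dB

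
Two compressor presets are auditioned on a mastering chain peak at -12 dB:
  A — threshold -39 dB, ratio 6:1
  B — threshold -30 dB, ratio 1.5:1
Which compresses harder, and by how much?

A, by 16.5 dB

A: GR = 27 − 27/6 = 22.5 dB.
B: GR = 18 − 18/1.5 = 6 dB.
A applies 16.5 dB more gain reduction.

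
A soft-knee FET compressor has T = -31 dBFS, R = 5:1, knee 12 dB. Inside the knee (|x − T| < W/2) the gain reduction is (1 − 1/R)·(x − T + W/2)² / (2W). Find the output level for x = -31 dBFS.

x − T + W/2 = -31 − (-31) + 6 = 6.
GR = (1 − 1/5) × 6² / 24 = 0.8 × 36 / 24 = 1.2 dB.
Output = -31 − 1.2 = -32.2 dBFS.

-32.2 dBFS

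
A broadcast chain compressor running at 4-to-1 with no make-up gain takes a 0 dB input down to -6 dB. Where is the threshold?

Input is 8 dB above T (since output overshoot × R = input overshoot: (-6 − T)·4 = 0 − T gives T = -8 dB).
Check: -8 + (0 − (-8))/4 = -8 + 2 = -6 dB. ✓

-8 dB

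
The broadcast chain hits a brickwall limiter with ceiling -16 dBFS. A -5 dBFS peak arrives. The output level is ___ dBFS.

The limiter clamps the peak to its -16 dBFS ceiling.

-16 dBFS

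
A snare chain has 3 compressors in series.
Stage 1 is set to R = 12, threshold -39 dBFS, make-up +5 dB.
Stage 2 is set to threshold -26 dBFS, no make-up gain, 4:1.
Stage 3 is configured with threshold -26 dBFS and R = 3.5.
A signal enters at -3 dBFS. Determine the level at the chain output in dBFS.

-31 dBFS

Stage 1: -3 dBFS is 36 dB over -39 dBFS; at 12:1 that becomes 3 dB over, giving -36 dBFS; +5 dB make-up → -31 dBFS.
Stage 2: -31 dBFS is at or below the -26 dBFS threshold — no compression; output -31 dBFS.
Stage 3: -31 dBFS is at or below the -26 dBFS threshold — no compression; output -31 dBFS.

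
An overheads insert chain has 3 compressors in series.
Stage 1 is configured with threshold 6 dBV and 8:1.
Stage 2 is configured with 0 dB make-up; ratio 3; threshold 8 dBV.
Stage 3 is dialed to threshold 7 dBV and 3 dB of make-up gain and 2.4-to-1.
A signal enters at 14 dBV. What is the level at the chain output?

10 dBV

Stage 1: 14 dBV is 8 dB over 6 dBV; at 8:1 that becomes 1 dB over, giving 7 dBV.
Stage 2: 7 dBV ≤ 8 dBV, so stage 2 doesn't engage; output 7 dBV.
Stage 3: 7 dBV ≤ 7 dBV, so stage 3 doesn't engage; make-up brings it to 10 dBV.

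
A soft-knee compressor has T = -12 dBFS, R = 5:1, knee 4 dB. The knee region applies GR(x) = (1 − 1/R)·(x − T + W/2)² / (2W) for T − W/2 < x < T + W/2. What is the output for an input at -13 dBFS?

-13.1 dBFS

x − T + W/2 = -13 − (-12) + 2 = 1.
GR = (1 − 1/5) × 1² / 8 = 0.8 × 1 / 8 = 0.1 dB.
Output = -13 − 0.1 = -13.1 dBFS.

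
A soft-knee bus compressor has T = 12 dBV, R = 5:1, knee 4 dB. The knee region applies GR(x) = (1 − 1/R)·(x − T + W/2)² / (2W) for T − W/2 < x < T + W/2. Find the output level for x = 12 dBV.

11.6 dBV

x − T + W/2 = 12 − 12 + 2 = 2.
GR = (1 − 1/5) × 2² / 8 = 0.8 × 4 / 8 = 0.4 dB.
Output = 12 − 0.4 = 11.6 dBV.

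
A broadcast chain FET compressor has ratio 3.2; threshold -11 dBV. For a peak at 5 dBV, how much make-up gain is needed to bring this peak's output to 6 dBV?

Overshoot 16 dB → 16/3.2 = 5 dB after compression, so the compressed level is -11 + 5 = -6 dBV.
Make-up = target − compressed = 6 − (-6) = 12 dB.

12 dB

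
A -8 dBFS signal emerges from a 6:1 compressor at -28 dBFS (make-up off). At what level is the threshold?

Let T be the threshold. Output overshoot = (input overshoot)/R, so -28 − T = (-8 − T)/6.
6·(-28 − T) = -8 − T → 5·T = -168 − (-8) = -160.
T = -160/5 = -32 dBFS.

-32 dBFS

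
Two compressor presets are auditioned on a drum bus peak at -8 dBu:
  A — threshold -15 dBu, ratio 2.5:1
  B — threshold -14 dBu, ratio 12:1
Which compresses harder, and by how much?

B, by 1.3 dB

A: 7 dB over, compressed to 2.8 dB over, so 4.2 dB of GR.
B: 6 dB over, compressed to 0.5 dB over, so 5.5 dB of GR.
Difference: 1.3 dB in favour of B.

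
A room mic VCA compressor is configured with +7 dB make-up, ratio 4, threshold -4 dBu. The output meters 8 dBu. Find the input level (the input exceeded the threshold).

16 dBu

Stripping the +7 dB make-up gives 1 dBu at the gain stage.
Post-compression overshoot = 1 − (-4) = 5 dB.
Input overshoot = R × output overshoot = 20 dB → input = -4 + 20 = 16 dBu.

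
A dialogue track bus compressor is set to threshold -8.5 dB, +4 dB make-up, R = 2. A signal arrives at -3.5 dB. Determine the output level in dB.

-2 dB

The input is 5 dB above the -8.5 dB threshold.
At 2:1 the overshoot is divided by 2, leaving 2.5 dB above threshold.
That puts the output at -6 dB; make-up adds 4 dB, giving -2 dB.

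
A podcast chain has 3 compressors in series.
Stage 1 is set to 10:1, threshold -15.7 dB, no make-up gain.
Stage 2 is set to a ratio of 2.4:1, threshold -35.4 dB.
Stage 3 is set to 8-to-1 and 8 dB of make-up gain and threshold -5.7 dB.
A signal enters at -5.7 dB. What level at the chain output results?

Stage 1: 10 dB above -15.7 dB, reduced 10:1 to 1 dB above → -14.7 dB.
Stage 2: 20.7 dB above -35.4 dB, reduced 2.4:1 to 8.625 dB above → -26.775 dB.
Stage 3: -26.775 dB ≤ -5.7 dB, so stage 3 doesn't engage; make-up brings it to -18.775 dB.

-18.775 dB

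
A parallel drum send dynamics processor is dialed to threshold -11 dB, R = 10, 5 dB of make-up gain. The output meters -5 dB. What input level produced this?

Before make-up, the level was -5 − 5 = -10 dB.
That's 1 dB above the -11 dB threshold.
Before 10:1 compression the overshoot was 1 × 10 = 10 dB, so input = -11 + 10 = -1 dB.

-1 dB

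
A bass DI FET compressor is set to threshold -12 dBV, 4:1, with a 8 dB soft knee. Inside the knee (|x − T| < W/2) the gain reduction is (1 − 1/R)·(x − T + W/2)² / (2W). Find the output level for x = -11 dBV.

x − T + W/2 = -11 − (-12) + 4 = 5.
GR = (1 − 1/4) × 5² / 16 = 0.75 × 25 / 16 = 1.171875 dB.
Output = -11 − 1.171875 = -12.171875 dBV.

-12.171875 dBV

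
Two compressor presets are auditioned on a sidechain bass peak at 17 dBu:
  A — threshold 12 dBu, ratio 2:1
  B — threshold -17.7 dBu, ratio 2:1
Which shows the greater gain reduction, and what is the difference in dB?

B, by 14.85 dB

A: overshoot 5 dB → output overshoot 2.5 dB → GR 2.5 dB.
B: overshoot 34.7 dB → output overshoot 17.35 dB → GR 17.35 dB.
Difference: 14.85 dB in favour of B.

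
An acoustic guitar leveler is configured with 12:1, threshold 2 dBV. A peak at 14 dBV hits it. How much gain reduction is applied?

11 dB

Overshoot = 14 − 2 = 12 dB.
After 12:1 compression the overshoot becomes 12/12 = 1 dB.
So the signal is attenuated by 12 − 1 = 11 dB.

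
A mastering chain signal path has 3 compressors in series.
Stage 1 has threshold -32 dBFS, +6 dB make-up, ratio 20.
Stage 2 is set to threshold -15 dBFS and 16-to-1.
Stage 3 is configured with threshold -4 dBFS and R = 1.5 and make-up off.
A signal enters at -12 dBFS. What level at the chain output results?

-25 dBFS

Stage 1: 20 dB above -32 dBFS, reduced 20:1 to 1 dB above → -31 dBFS; +6 dB make-up → -25 dBFS.
Stage 2: -25 dBFS ≤ -15 dBFS, so stage 2 doesn't engage; output -25 dBFS.
Stage 3: -25 dBFS ≤ -4 dBFS, so stage 3 doesn't engage; output -25 dBFS.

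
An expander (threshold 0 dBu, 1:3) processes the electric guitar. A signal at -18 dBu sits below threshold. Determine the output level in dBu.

Undershoot = 0 − (-18) = 18 dB.
At 1:3, that expands to 54 dB under threshold.
Output = 0 − 54 = -54 dBu.

-54 dBu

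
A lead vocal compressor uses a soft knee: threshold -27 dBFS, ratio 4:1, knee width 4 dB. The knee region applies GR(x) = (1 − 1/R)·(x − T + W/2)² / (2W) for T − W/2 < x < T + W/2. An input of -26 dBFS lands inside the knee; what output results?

x − T + W/2 = -26 − (-27) + 2 = 3.
GR = (1 − 1/4) × 3² / 8 = 0.75 × 9 / 8 = 0.84375 dB.
Output = -26 − 0.84375 = -26.84375 dBFS.

-26.84375 dBFS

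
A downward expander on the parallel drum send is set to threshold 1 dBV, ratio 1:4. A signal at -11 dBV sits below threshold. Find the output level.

-47 dBV

The input is 12 dB below the 1 dBV threshold.
A 1:4 expander multiplies undershoot by 4: 12 × 4 = 48 dB below threshold.
Output = 1 − 48 = -47 dBV.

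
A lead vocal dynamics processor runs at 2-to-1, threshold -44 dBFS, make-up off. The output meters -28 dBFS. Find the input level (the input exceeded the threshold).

Post-compression overshoot = -28 − (-44) = 16 dB.
Before 2:1 compression the overshoot was 16 × 2 = 32 dB, so input = -44 + 32 = -12 dBFS.

-12 dBFS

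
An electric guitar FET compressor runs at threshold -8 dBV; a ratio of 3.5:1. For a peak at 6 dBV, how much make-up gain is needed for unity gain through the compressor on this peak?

10 dB

Overshoot 14 dB → 14/3.5 = 4 dB after compression, so the compressed level is -8 + 4 = -4 dBV.
Make-up = target − compressed = 6 − (-4) = 10 dB.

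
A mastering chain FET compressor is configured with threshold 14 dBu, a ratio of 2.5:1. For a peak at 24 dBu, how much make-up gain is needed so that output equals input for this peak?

6 dB

Without make-up, output = threshold + overshoot/2.5 = 14 + 4 = 18 dBu.
Gap to target: 6 dB.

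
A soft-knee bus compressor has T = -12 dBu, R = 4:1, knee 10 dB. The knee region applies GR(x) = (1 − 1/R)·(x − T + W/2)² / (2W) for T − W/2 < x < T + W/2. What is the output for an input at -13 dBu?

-13.6 dBu

x − T + W/2 = -13 − (-12) + 5 = 4.
GR = (1 − 1/4) × 4² / 20 = 0.75 × 16 / 20 = 0.6 dB.
Output = -13 − 0.6 = -13.6 dBu.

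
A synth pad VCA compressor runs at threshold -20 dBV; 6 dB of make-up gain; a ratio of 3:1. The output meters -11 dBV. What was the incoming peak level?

-11 dBV

Before make-up, the level was -11 − 6 = -17 dBV.
Post-compression overshoot = -17 − (-20) = 3 dB.
Before 3:1 compression the overshoot was 3 × 3 = 9 dB, so input = -20 + 9 = -11 dBV.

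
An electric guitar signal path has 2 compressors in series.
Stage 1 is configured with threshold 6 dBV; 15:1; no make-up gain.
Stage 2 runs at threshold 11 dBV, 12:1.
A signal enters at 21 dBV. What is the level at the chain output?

7 dBV

Stage 1: 15 dB above 6 dBV, reduced 15:1 to 1 dB above → 7 dBV.
Stage 2: 7 dBV is at or below the 11 dBV threshold — no compression; output 7 dBV.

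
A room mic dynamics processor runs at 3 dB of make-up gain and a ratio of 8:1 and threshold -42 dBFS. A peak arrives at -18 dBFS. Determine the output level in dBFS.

The input is 24 dB above the -42 dBFS threshold.
The 24 dB excess becomes 3 dB after 8:1 reduction.
Output = -42 + 3 = -39 dBFS; make-up adds 3 dB, giving -36 dBFS.

-36 dBFS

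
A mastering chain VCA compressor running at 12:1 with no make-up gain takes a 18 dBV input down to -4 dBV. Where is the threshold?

Input is 24 dB above T (since output overshoot × R = input overshoot: (-4 − T)·12 = 18 − T gives T = -6 dBV).
Check: -6 + (18 − (-6))/12 = -6 + 2 = -4 dBV. ✓

-6 dBV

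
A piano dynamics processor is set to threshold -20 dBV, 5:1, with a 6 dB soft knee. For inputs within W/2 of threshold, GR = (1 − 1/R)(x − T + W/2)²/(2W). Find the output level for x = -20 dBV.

-20.6 dBV

x − T + W/2 = -20 − (-20) + 3 = 3.
GR = (1 − 1/5) × 3² / 12 = 0.8 × 9 / 12 = 0.6 dB.
Output = -20 − 0.6 = -20.6 dBV.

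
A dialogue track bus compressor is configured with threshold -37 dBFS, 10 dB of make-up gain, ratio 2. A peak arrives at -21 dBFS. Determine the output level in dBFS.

The input is 16 dB above the -37 dBFS threshold.
2:1 compression reduces that to 16/2 = 8 dB over.
So the level is -37 + 8 = -29 dBFS; make-up adds 10 dB, giving -19 dBFS.

-19 dBFS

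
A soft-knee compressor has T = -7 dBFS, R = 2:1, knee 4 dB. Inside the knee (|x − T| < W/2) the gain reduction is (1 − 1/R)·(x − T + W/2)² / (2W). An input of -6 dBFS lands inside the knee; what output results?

-6.5625 dBFS

x − T + W/2 = -6 − (-7) + 2 = 3.
GR = (1 − 1/2) × 3² / 8 = 0.5 × 9 / 8 = 0.5625 dB.
Output = -6 − 0.5625 = -6.5625 dBFS.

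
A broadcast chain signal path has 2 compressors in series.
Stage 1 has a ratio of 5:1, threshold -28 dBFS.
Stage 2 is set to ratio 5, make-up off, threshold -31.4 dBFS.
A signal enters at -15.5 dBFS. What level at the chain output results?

-30.22 dBFS

Stage 1: -15.5 dBFS is 12.5 dB over -28 dBFS; at 5:1 that becomes 2.5 dB over, giving -25.5 dBFS.
Stage 2: overshoot 5.9 dB → 5.9/5 = 1.18 dB → -30.22 dBFS.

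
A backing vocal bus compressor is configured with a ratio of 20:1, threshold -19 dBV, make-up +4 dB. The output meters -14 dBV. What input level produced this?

Before make-up, the level was -14 − 4 = -18 dBV.
Post-compression overshoot = -18 − (-19) = 1 dB.
Undo the ratio: input overshoot = 1 × 20 = 20 dB, giving input = 1 dBV.

1 dBV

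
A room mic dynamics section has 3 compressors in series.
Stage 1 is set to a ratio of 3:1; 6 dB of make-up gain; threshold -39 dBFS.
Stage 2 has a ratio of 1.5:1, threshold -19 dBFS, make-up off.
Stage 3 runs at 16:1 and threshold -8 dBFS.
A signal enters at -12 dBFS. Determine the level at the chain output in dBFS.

Stage 1: -12 dBFS is 27 dB over -39 dBFS; at 3:1 that becomes 9 dB over, giving -30 dBFS; +6 dB make-up → -24 dBFS.
Stage 2: -24 dBFS ≤ -19 dBFS, so stage 2 doesn't engage; output -24 dBFS.
Stage 3: below threshold (-24 ≤ -8); passes unchanged; output -24 dBFS.

-24 dBFS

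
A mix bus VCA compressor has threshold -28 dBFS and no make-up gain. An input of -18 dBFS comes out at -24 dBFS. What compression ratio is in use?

Input overshoot = -18 − (-28) = 10 dB; output overshoot = -24 − (-28) = 4 dB.
Ratio = 10 / 4 = 2.5.

2.5:1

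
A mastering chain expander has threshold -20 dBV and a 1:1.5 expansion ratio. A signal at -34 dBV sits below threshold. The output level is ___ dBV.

Below threshold, a 1:1.5 expander applies gain = (1.5−1)×(T − x) of attenuation.
(1.5−1) × 14 = 7 dB, so output = -34 − 7 = -41 dBV.

-41 dBV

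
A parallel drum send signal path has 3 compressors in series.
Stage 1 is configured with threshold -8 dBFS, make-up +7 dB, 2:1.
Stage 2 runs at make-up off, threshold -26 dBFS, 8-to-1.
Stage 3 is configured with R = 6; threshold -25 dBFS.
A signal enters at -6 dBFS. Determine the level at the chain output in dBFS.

Stage 1: 2 dB above -8 dBFS, reduced 2:1 to 1 dB above → -7 dBFS; +7 dB make-up → 0 dBFS.
Stage 2: overshoot 26 dB → 26/8 = 3.25 dB → -22.75 dBFS.
Stage 3: 2.25 dB above -25 dBFS, reduced 6:1 to 0.375 dB above → -24.625 dBFS.

-24.625 dBFS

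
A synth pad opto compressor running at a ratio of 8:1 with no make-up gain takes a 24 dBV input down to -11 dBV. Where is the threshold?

-16 dBV

Let T be the threshold. Output overshoot = (input overshoot)/R, so -11 − T = (24 − T)/8.
8·(-11 − T) = 24 − T → 7·T = -88 − 24 = -112.
T = -112/7 = -16 dBV.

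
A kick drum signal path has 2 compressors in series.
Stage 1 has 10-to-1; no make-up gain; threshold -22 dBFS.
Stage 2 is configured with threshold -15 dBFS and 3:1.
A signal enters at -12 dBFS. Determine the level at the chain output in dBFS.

Stage 1: overshoot 10 dB → 10/10 = 1 dB → -21 dBFS.
Stage 2: below threshold (-21 ≤ -15); passes unchanged; output -21 dBFS.

-21 dBFS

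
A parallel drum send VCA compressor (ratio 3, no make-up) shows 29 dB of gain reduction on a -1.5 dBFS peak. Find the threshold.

Input is 43.5 dB above T (since output overshoot × R = input overshoot: (-30.5 − T)·3 = -1.5 − T gives T = -45 dBFS).
Check: -45 + (-1.5 − (-45))/3 = -45 + 14.5 = -30.5 dBFS. ✓

-45 dBFS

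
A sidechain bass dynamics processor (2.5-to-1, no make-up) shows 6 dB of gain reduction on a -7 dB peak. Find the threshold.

Gain reduction = -7 − (-13) = 6 dB; output overshoot = GR / (R − 1) = 6 / 1.5 = 4 dB.
Threshold = output − output overshoot = -13 − 4 = -17 dB.

-17 dB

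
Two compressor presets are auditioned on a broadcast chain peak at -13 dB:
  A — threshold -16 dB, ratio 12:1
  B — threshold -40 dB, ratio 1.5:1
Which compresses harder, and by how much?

B, by 6.25 dB

A: overshoot 3 dB → output overshoot 0.25 dB → GR 2.75 dB.
B: overshoot 27 dB → output overshoot 18 dB → GR 9 dB.
B reduces 6.25 dB more.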